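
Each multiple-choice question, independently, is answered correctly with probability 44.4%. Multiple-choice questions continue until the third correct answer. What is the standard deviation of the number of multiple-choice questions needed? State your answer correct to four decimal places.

2.9088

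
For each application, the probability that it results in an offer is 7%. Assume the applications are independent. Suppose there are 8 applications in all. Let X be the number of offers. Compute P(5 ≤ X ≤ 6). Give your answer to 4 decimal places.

0.0001

X ~ Binomial(8, 0.07); P(5 ≤ X ≤ 6) = Σ C(8,k) p^k (1−p)^(8−k) over k:
  k=5: C(8,5)·0.07^5·0.93^3 = 0.000076
  k=6: C(8,6)·0.07^6·0.93^2 = 0.000003
Total = 0.000079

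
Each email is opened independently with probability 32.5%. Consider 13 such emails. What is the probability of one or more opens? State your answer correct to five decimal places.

P(at least one) = 1 − P(none) = 1 − (1 − 0.325)^13
= 1 − 0.0060388 = 0.9939612

0.99396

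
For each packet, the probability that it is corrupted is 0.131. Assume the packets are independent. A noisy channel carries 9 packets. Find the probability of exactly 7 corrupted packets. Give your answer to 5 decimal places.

X ~ Binomial(n=9, p=0.131).
P(X=7) = C(9,7) · p^7 · (1−p)^2
= 36 · 6.6206e-07 · 0.75516 = 0.0000180

0.00002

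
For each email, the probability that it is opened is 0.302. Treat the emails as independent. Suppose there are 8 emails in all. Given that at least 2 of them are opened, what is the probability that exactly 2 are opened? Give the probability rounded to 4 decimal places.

0.3945

X ~ Binomial(8, 0.302). Want P(X=2 | X≥2) = P(X=2) / P(X≥2).
P(X=2) = C(8,2)·0.302^2·0.698^6 = 0.295328
P(X≥2) = 1 − 0.056343 − 0.195023 = 0.748634
Ratio = 0.295328 / 0.748634 = 0.394489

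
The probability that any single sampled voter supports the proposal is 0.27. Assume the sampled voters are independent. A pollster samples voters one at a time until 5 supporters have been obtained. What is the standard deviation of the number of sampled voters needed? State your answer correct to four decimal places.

Y = total sampled voters until the fifth success; negative binomial with r=5, p=0.27.
SD(Y) = √[r(1−p)/p²] = √(50.068587) = 7.075916

7.0759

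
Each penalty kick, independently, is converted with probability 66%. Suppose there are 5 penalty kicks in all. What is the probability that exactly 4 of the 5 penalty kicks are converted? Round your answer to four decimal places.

0.3226

X ~ Binomial(n=5, p=0.66).
P(X=4) = C(5,4) · p^4 · (1−p)^1
= 5 · 0.18975 · 0.34 = 0.322571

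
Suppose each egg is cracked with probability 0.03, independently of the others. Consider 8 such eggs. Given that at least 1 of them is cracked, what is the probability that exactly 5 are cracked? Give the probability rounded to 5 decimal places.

X ~ Binomial(8, 0.03). Want P(X=5 | X≥1) = P(X=5) / P(X≥1).
P(X=5) = C(8,5)·0.03^5·0.97^3 = 0.0000012
P(X≥1) = 1 − 0.7837434 = 0.2162566
Ratio = 0.0000012 / 0.2162566 = 0.0000057

0.00001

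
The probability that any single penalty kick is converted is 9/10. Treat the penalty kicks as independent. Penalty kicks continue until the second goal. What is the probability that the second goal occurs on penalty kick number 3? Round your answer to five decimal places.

Y = trial on which the second success occurs; negative binomial, r=2, p=0.90.
P(Y=3) = C(2,1) · p^2 · (1−p)^1
= 2 · 0.81 · 0.1 = 0.1620000

0.16200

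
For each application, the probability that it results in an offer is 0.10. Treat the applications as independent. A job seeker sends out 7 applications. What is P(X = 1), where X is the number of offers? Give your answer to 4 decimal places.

0.3720

X ~ Binomial(n=7, p=0.10).
P(X=1) = C(7,1) · p^1 · (1−p)^6
= 7 · 0.1 · 0.53144 = 0.372009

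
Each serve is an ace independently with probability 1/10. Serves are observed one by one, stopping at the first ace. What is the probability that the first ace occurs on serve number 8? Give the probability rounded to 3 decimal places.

0.048

Geometric (trials to first success), p = 0.10.
P(Y = 8) = (1−p)^7 · p = 0.4783 · 0.10 = 0.04783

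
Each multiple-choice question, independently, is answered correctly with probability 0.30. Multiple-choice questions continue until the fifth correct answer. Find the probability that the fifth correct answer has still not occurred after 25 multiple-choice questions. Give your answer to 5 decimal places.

0.09047

Needing more than 25 multiple-choice questions ⇔ fewer than 5 successes in the first 25. With X ~ Binomial(25, 0.30), P(Y > 25) = P(X ≤ 4).
  k=0: C(25,0)·0.30^0·0.70^25 = 0.0001341
  k=1: C(25,1)·0.30^1·0.70^24 = 0.0014369
  k=2: C(25,2)·0.30^2·0.70^23 = 0.0073896
  k=3: C(25,3)·0.30^3·0.70^22 = 0.0242800
  k=4: C(25,4)·0.30^4·0.70^21 = 0.0572314
P(X ≤ 4) = 0.0904719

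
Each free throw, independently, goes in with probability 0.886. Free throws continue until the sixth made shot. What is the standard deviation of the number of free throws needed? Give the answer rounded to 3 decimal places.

Y = total free throws until the sixth success; negative binomial with r=6, p=0.886.
SD(Y) = √[r(1−p)/p²] = √(0.87134) = 0.93346

0.933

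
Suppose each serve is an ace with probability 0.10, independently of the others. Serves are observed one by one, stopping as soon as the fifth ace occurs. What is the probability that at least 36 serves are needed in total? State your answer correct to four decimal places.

Needing more than 35 serves ⇔ fewer than 5 successes in the first 35. With X ~ Binomial(35, 0.10), P(Y > 35) = P(X ≤ 4).
  k=0: C(35,0)·0.10^0·0.90^35 = 0.025032
  k=1: C(35,1)·0.10^1·0.90^34 = 0.097345
  k=2: C(35,2)·0.10^2·0.90^33 = 0.183874
  k=3: C(35,3)·0.10^3·0.90^32 = 0.224735
  k=4: C(35,4)·0.10^4·0.90^31 = 0.199764
P(X ≤ 4) = 0.730749

0.7307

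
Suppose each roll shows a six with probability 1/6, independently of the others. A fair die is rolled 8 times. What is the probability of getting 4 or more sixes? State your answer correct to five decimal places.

0.03066

X ~ Binomial(8, 0.166667); P(X ≥ 4) = Σ C(8,k) p^k (1−p)^(8−k) over k:
  k=4: C(8,4)·0.166667^4·0.833333^4 = 0.0260476
  k=5: C(8,5)·0.166667^5·0.833333^3 = 0.0041676
  k=6: C(8,6)·0.166667^6·0.833333^2 = 0.0004168
  k=7: C(8,7)·0.166667^7·0.833333^1 = 0.0000238
  k=8: C(8,8)·0.166667^8·0.833333^0 = 0.0000006
Total = 0.0306564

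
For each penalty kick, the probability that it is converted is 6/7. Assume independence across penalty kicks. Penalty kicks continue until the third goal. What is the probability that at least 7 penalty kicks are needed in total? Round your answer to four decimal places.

0.0049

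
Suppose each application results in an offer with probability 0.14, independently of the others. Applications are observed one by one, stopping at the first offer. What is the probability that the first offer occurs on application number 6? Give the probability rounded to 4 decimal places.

Geometric (trials to first success), p = 0.14.
P(Y = 6) = (1−p)^5 · p = 0.47043 · 0.14 = 0.065860

0.0659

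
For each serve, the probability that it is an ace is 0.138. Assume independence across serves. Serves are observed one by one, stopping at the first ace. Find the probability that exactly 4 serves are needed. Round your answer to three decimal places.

0.088

Geometric (trials to first success), p = 0.138.
P(Y = 4) = (1−p)^3 · p = 0.6405 · 0.138 = 0.08839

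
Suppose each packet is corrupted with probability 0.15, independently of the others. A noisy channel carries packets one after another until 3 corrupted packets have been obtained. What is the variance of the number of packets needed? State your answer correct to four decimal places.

113.3333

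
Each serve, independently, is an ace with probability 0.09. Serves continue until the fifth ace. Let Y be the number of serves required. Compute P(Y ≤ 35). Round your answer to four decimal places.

0.2032

Finishing within 35 serves ⇔ at least 5 successes in the first 35. With X ~ Binomial(35, 0.09), P(Y ≤ 35) = 1 − P(X ≤ 4).
  k=0: C(35,0)·0.09^0·0.91^35 = 0.036851
  k=1: C(35,1)·0.09^1·0.91^34 = 0.127561
  k=2: C(35,2)·0.09^2·0.91^33 = 0.214471
  k=3: C(35,3)·0.09^3·0.91^32 = 0.233325
  k=4: C(35,4)·0.09^4·0.91^31 = 0.184609
1 − 0.796817 = 0.203183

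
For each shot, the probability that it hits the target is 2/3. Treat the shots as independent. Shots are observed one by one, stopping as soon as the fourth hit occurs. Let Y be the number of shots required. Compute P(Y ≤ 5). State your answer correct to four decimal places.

Finishing within 5 shots ⇔ at least 4 successes in the first 5. With X ~ Binomial(5, 0.666667), P(Y ≤ 5) = 1 − P(X ≤ 3).
  k=0: C(5,0)·0.666667^0·0.333333^5 = 0.004115
  k=1: C(5,1)·0.666667^1·0.333333^4 = 0.041152
  k=2: C(5,2)·0.666667^2·0.333333^3 = 0.164609
  k=3: C(5,3)·0.666667^3·0.333333^2 = 0.329218
1 − 0.539095 = 0.460905

0.4609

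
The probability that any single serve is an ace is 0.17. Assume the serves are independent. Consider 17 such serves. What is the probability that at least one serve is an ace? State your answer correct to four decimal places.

P(at least one) = 1 − P(none) = 1 − (1 − 0.17)^17
= 1 − 0.042104 = 0.957896

0.9579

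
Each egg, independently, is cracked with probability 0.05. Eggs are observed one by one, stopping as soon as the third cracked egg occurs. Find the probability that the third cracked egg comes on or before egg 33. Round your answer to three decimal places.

Finishing within 33 eggs ⇔ at least 3 successes in the first 33. With X ~ Binomial(33, 0.05), P(Y ≤ 33) = 1 − P(X ≤ 2).
  k=0: C(33,0)·0.05^0·0.95^33 = 0.18403
  k=1: C(33,1)·0.05^1·0.95^32 = 0.31962
  k=2: C(33,2)·0.05^2·0.95^31 = 0.26916
1 − 0.77281 = 0.22719

0.227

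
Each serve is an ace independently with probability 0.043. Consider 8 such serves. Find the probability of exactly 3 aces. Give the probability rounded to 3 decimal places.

X ~ Binomial(n=8, p=0.043).
P(X=3) = C(8,3) · p^3 · (1−p)^5
= 56 · 7.9507e-05 · 0.80271 = 0.00357

0.004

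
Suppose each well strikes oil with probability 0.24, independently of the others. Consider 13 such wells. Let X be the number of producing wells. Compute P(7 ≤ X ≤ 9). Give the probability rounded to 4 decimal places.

X ~ Binomial(13, 0.24); P(7 ≤ X ≤ 9) = Σ C(13,k) p^k (1−p)^(13−k) over k:
  k=7: C(13,7)·0.24^7·0.76^6 = 0.015166
  k=8: C(13,8)·0.24^8·0.76^5 = 0.003592
  k=9: C(13,9)·0.24^9·0.76^4 = 0.000630
Total = 0.019388

0.0194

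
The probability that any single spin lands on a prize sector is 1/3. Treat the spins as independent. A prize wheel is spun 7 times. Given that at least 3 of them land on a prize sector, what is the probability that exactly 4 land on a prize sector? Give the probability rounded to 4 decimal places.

X ~ Binomial(7, 0.333333). Want P(X=4 | X≥3) = P(X=4) / P(X≥3).
P(X=4) = C(7,4)·0.333333^4·0.666667^3 = 0.128029
P(X≥3) = 1 − 0.058528 − 0.204847 − 0.307270 = 0.429355
Ratio = 0.128029 / 0.429355 = 0.298190

0.2982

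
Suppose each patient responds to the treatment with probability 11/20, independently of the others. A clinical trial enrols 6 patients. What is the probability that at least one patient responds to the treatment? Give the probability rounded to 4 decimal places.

0.9917

P(at least one) = 1 − P(none) = 1 − (1 − 0.55)^6
= 1 − 0.008304 = 0.991696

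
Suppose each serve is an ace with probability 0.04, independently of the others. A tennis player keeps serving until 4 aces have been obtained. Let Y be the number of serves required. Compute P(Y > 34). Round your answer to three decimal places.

Needing more than 34 serves ⇔ fewer than 4 successes in the first 34. With X ~ Binomial(34, 0.04), P(Y > 34) = P(X ≤ 3).
  k=0: C(34,0)·0.04^0·0.96^34 = 0.24959
  k=1: C(34,1)·0.04^1·0.96^33 = 0.35358
  k=2: C(34,2)·0.04^2·0.96^32 = 0.24309
  k=3: C(34,3)·0.04^3·0.96^31 = 0.10804
P(X ≤ 3) = 0.95429

0.954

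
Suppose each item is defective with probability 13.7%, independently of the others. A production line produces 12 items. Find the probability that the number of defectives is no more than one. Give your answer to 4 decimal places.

0.4958

X ~ Binomial(12, 0.137); P(X ≤ 1) = Σ C(12,k) p^k (1−p)^(12−k) over k:
  k=0: C(12,0)·0.137^0·0.863^12 = 0.170659
  k=1: C(12,1)·0.137^1·0.863^11 = 0.325103
Total = 0.495762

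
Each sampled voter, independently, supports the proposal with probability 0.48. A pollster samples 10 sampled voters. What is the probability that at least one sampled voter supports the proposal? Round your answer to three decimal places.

0.999

P(at least one) = 1 − P(none) = 1 − (1 − 0.48)^10
= 1 − 0.00145 = 0.99855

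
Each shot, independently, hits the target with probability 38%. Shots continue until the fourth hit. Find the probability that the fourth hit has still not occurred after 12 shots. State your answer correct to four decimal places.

0.2704

Needing more than 12 shots ⇔ fewer than 4 successes in the first 12. With X ~ Binomial(12, 0.38), P(Y > 12) = P(X ≤ 3).
  k=0: C(12,0)·0.38^0·0.62^12 = 0.003226
  k=1: C(12,1)·0.38^1·0.62^11 = 0.023729
  k=2: C(12,2)·0.38^2·0.62^10 = 0.079989
  k=3: C(12,3)·0.38^3·0.62^9 = 0.163418
P(X ≤ 3) = 0.270361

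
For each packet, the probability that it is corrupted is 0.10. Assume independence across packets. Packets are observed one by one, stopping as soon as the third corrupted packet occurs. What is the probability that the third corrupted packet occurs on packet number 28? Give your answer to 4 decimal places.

0.0252

Y = trial on which the third success occurs; negative binomial, r=3, p=0.10.
P(Y=28) = C(27,2) · p^3 · (1−p)^25
= 351 · 0.001 · 0.07179 = 0.025198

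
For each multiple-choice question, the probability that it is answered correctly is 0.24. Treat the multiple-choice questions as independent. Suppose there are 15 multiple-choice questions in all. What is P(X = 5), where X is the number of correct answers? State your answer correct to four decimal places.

0.1537

X ~ Binomial(n=15, p=0.24).
P(X=5) = C(15,5) · p^5 · (1−p)^10
= 3003 · 0.00079626 · 0.064289 = 0.153726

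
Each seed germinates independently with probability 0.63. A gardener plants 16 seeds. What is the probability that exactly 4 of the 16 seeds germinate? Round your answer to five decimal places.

0.00189

X ~ Binomial(n=16, p=0.63).
P(X=4) = C(16,4) · p^4 · (1−p)^12
= 1820 · 0.15753 · 6.583e-06 = 0.0018874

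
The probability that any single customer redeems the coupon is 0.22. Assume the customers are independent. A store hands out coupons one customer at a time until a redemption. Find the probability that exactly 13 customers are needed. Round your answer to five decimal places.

0.01116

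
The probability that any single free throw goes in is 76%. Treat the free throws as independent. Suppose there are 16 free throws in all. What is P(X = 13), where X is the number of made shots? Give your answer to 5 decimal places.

X ~ Binomial(n=16, p=0.76).
P(X=13) = C(16,13) · p^13 · (1−p)^3
= 560 · 0.028221 · 0.013824 = 0.2184733

0.21847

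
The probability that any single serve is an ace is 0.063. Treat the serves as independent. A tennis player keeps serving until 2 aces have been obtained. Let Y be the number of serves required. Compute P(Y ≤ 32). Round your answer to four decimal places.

0.6072

Finishing within 32 serves ⇔ at least 2 successes in the first 32. With X ~ Binomial(32, 0.063), P(Y ≤ 32) = 1 − P(X ≤ 1).
  k=0: C(32,0)·0.063^0·0.937^32 = 0.124643
  k=1: C(32,1)·0.063^1·0.937^31 = 0.268175
1 − 0.392817 = 0.607183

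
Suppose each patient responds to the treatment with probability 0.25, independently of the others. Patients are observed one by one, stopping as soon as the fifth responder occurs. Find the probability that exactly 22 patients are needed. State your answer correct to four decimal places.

Y = trial on which the fifth success occurs; negative binomial, r=5, p=0.25.
P(Y=22) = C(21,4) · p^5 · (1−p)^17
= 5985 · 0.00097656 · 0.0075169 = 0.043934

0.0439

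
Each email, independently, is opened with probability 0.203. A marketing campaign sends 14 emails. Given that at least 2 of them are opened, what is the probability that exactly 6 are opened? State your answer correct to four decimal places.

X ~ Binomial(14, 0.203). Want P(X=6 | X≥2) = P(X=6) / P(X≥2).
P(X=6) = C(14,6)·0.203^6·0.797^8 = 0.034214
P(X≥2) = 1 − 0.041727 − 0.148793 = 0.809480
Ratio = 0.034214 / 0.809480 = 0.042266

0.0423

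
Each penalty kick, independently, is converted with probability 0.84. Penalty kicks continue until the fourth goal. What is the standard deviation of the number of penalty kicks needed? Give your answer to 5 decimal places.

0.95238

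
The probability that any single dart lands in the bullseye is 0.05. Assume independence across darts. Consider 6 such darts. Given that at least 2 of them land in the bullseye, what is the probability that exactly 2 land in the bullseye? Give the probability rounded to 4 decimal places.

X ~ Binomial(6, 0.05). Want P(X=2 | X≥2) = P(X=2) / P(X≥2).
P(X=2) = C(6,2)·0.05^2·0.95^4 = 0.030544
P(X≥2) = 1 − 0.735092 − 0.232134 = 0.032774
Ratio = 0.030544 / 0.032774 = 0.931963

0.9320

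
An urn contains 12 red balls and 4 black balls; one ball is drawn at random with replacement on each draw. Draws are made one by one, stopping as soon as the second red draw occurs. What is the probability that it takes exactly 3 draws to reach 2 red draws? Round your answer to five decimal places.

0.28125

Y = trial on which the second success occurs; negative binomial, r=2, p=0.75.
P(Y=3) = C(2,1) · p^2 · (1−p)^1
= 2 · 0.5625 · 0.25 = 0.2812500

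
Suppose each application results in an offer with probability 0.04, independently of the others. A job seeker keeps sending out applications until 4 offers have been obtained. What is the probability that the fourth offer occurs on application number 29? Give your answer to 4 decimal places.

Y = trial on which the fourth success occurs; negative binomial, r=4, p=0.04.
P(Y=29) = C(28,3) · p^4 · (1−p)^25
= 3276 · 2.56e-06 · 0.3604 = 0.003022

0.0030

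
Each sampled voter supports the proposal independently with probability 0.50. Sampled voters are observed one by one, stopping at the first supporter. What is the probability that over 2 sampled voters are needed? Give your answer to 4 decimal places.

0.2500

Y = number of sampled voters to the first success; geometric, p = 0.50.
P(Y > 2) = P(first 2 all fail) = (1−p)^2 = 0.250000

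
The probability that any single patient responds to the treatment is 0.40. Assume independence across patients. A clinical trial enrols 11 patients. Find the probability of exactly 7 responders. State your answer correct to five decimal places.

0.07007

X ~ Binomial(n=11, p=0.40).
P(X=7) = C(11,7) · p^7 · (1−p)^4
= 330 · 0.0016384 · 0.1296 = 0.0700711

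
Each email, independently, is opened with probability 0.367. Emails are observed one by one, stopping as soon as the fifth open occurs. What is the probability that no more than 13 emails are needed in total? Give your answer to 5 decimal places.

0.55129

Finishing within 13 emails ⇔ at least 5 successes in the first 13. With X ~ Binomial(13, 0.367), P(Y ≤ 13) = 1 − P(X ≤ 4).
  k=0: C(13,0)·0.367^0·0.633^13 = 0.0026197
  k=1: C(13,1)·0.367^1·0.633^12 = 0.0197449
  k=2: C(13,2)·0.367^2·0.633^11 = 0.0686859
  k=3: C(13,3)·0.367^3·0.633^10 = 0.1460163
  k=4: C(13,4)·0.367^4·0.633^9 = 0.2116429
1 − 0.4487096 = 0.5512904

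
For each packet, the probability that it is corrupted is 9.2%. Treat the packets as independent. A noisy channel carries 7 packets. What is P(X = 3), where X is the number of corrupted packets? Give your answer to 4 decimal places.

0.0185

X ~ Binomial(n=7, p=0.092).
P(X=3) = C(7,3) · p^3 · (1−p)^4
= 35 · 0.00077869 · 0.67974 = 0.018526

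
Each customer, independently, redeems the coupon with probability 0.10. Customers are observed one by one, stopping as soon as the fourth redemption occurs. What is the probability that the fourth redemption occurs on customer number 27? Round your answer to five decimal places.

Y = trial on which the fourth success occurs; negative binomial, r=4, p=0.10.
P(Y=27) = C(26,3) · p^4 · (1−p)^23
= 2600 · 0.0001 · 0.088629 = 0.0230436

0.02304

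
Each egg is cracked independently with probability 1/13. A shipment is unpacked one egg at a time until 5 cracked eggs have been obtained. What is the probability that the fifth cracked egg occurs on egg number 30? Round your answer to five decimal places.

Y = trial on which the fifth success occurs; negative binomial, r=5, p=0.076923.
P(Y=30) = C(29,4) · p^5 · (1−p)^25
= 23751 · 2.6933e-06 · 0.13519 = 0.0086479

0.00865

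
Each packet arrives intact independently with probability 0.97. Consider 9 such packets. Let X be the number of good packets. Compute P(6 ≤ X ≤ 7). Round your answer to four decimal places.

0.0281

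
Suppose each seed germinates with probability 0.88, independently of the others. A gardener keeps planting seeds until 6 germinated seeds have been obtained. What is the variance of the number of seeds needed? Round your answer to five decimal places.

Y = total seeds until the sixth success; negative binomial with r=6, p=0.88.
Var(Y) = r(1−p)/p² = 6·0.12 / 0.88² = 0.9297521

0.92975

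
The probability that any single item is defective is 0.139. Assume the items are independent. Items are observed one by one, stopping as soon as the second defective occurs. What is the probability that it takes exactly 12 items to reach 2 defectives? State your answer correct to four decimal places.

0.0476

Y = trial on which the second success occurs; negative binomial, r=2, p=0.139.
P(Y=12) = C(11,1) · p^2 · (1−p)^10
= 11 · 0.019321 · 0.22389 = 0.047583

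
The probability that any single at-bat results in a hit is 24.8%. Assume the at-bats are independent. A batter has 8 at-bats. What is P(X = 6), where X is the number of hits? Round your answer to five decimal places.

0.00368

X ~ Binomial(n=8, p=0.248).
P(X=6) = C(8,6) · p^6 · (1−p)^2
= 28 · 0.00023265 · 0.5655 = 0.0036839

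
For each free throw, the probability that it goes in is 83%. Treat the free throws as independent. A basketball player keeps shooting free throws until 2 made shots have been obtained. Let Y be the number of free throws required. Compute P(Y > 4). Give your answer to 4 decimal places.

Needing more than 4 free throws ⇔ fewer than 2 successes in the first 4. With X ~ Binomial(4, 0.83), P(Y > 4) = P(X ≤ 1).
  k=0: C(4,0)·0.83^0·0.17^4 = 0.000835
  k=1: C(4,1)·0.83^1·0.17^3 = 0.016311
P(X ≤ 1) = 0.017146

0.0171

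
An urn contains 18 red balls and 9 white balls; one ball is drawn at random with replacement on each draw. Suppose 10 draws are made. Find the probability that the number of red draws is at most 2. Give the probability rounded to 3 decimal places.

0.003

X ~ Binomial(10, 0.666667); P(X ≤ 2) = Σ C(10,k) p^k (1−p)^(10−k) over k:
  k=0: C(10,0)·0.666667^0·0.333333^10 = 0.00002
  k=1: C(10,1)·0.666667^1·0.333333^9 = 0.00034
  k=2: C(10,2)·0.666667^2·0.333333^8 = 0.00305
Total = 0.00340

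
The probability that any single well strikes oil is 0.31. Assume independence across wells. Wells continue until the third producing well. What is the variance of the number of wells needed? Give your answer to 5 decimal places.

21.54006

Y = total wells until the third success; negative binomial with r=3, p=0.31.
Var(Y) = r(1−p)/p² = 3·0.69 / 0.31² = 21.5400624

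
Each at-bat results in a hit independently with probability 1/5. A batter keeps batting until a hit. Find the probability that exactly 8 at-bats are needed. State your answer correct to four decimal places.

0.0419

Geometric (trials to first success), p = 0.20.
P(Y = 8) = (1−p)^7 · p = 0.20972 · 0.20 = 0.041943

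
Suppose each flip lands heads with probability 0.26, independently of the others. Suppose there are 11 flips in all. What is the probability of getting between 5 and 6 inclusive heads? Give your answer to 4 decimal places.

X ~ Binomial(11, 0.26); P(5 ≤ X ≤ 6) = Σ C(11,k) p^k (1−p)^(11−k) over k:
  k=5: C(11,5)·0.26^5·0.74^6 = 0.090136
  k=6: C(11,6)·0.26^6·0.74^5 = 0.031669
Total = 0.121806

0.1218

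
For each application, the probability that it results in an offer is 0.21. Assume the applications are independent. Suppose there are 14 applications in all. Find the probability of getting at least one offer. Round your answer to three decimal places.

P(at least one) = 1 − P(none) = 1 − (1 − 0.21)^14
= 1 − 0.03688 = 0.96312

0.963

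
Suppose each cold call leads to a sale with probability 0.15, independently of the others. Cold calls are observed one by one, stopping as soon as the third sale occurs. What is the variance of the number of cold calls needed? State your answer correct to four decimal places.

113.3333

Y = total cold calls until the third success; negative binomial with r=3, p=0.15.
Var(Y) = r(1−p)/p² = 3·0.85 / 0.15² = 113.333333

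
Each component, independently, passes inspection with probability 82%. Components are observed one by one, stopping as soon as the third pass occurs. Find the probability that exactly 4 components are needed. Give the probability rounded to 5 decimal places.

0.29774

Y = trial on which the third success occurs; negative binomial, r=3, p=0.82.
P(Y=4) = C(3,2) · p^3 · (1−p)^1
= 3 · 0.55137 · 0.18 = 0.2977387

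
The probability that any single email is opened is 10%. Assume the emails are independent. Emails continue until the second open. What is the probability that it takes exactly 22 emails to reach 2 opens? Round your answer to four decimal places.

Y = trial on which the second success occurs; negative binomial, r=2, p=0.10.
P(Y=22) = C(21,1) · p^2 · (1−p)^20
= 21 · 0.01 · 0.12158 = 0.025531

0.0255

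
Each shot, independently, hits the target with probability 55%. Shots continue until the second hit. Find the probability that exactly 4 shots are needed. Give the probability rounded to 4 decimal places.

0.1838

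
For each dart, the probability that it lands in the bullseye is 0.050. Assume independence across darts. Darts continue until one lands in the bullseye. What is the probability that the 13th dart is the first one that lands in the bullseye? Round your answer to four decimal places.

Geometric (trials to first success), p = 0.05.
P(Y = 13) = (1−p)^12 · p = 0.54036 · 0.05 = 0.027018

0.0270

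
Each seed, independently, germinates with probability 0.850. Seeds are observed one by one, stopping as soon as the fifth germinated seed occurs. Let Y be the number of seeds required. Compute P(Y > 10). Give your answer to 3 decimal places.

0.001

Needing more than 10 seeds ⇔ fewer than 5 successes in the first 10. With X ~ Binomial(10, 0.85), P(Y > 10) = P(X ≤ 4).
  k=0: C(10,0)·0.85^0·0.15^10 = 0.00000
  k=1: C(10,1)·0.85^1·0.15^9 = 0.00000
  k=2: C(10,2)·0.85^2·0.15^8 = 0.00001
  k=3: C(10,3)·0.85^3·0.15^7 = 0.00013
  k=4: C(10,4)·0.85^4·0.15^6 = 0.00125
P(X ≤ 4) = 0.00138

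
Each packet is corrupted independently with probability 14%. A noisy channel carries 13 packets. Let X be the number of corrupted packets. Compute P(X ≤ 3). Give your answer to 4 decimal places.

X ~ Binomial(13, 0.14); P(X ≤ 3) = Σ C(13,k) p^k (1−p)^(13−k) over k:
  k=0: C(13,0)·0.14^0·0.86^13 = 0.140760
  k=1: C(13,1)·0.14^1·0.86^12 = 0.297888
  k=2: C(13,2)·0.14^2·0.86^11 = 0.290960
  k=3: C(13,3)·0.14^3·0.86^10 = 0.173674
Total = 0.903282

0.9033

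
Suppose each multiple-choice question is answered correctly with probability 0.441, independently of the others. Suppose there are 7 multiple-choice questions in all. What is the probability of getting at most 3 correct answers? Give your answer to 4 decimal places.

X ~ Binomial(7, 0.441); P(X ≤ 3) = Σ C(7,k) p^k (1−p)^(7−k) over k:
  k=0: C(7,0)·0.441^0·0.559^7 = 0.017056
  k=1: C(7,1)·0.441^1·0.559^6 = 0.094191
  k=2: C(7,2)·0.441^2·0.559^5 = 0.222923
  k=3: C(7,3)·0.441^3·0.559^4 = 0.293110
Total = 0.627280

0.6273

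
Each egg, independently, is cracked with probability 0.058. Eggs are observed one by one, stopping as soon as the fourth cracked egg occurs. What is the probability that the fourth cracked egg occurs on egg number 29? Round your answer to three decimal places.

Y = trial on which the fourth success occurs; negative binomial, r=4, p=0.058.
P(Y=29) = C(28,3) · p^4 · (1−p)^25
= 3276 · 1.1316e-05 · 0.22453 = 0.00832

0.008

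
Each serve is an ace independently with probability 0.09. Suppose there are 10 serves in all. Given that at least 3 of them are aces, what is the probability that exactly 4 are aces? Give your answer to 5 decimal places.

0.14478

X ~ Binomial(10, 0.09). Want P(X=4 | X≥3) = P(X=4) / P(X≥3).
P(X=4) = C(10,4)·0.09^4·0.91^6 = 0.0078242
P(X≥3) = 1 − 0.3894161 − 0.3851368 − 0.1714070 = 0.0540400
Ratio = 0.0078242 / 0.0540400 = 0.1447846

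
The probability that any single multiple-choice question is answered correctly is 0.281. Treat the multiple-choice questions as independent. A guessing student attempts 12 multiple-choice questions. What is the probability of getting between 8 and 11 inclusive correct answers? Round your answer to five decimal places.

0.00615

X ~ Binomial(12, 0.281); P(8 ≤ X ≤ 11) = Σ C(12,k) p^k (1−p)^(12−k) over k:
  k=8: C(12,8)·0.281^8·0.719^4 = 0.0051425
  k=9: C(12,9)·0.281^9·0.719^3 = 0.0008932
  k=10: C(12,10)·0.281^10·0.719^2 = 0.0001047
  k=11: C(12,11)·0.281^11·0.719^1 = 0.0000074
Total = 0.0061479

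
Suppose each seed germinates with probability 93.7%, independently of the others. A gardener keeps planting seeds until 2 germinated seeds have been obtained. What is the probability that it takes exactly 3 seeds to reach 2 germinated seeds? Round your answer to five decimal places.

0.11062

Y = trial on which the second success occurs; negative binomial, r=2, p=0.937.
P(Y=3) = C(2,1) · p^2 · (1−p)^1
= 2 · 0.87797 · 0.063 = 0.1106241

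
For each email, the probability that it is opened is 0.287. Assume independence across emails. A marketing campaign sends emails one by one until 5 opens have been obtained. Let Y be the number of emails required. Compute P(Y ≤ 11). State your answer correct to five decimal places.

0.18260

Finishing within 11 emails ⇔ at least 5 successes in the first 11. With X ~ Binomial(11, 0.287), P(Y ≤ 11) = 1 − P(X ≤ 4).
  k=0: C(11,0)·0.287^0·0.713^11 = 0.0242094
  k=1: C(11,1)·0.287^1·0.713^10 = 0.1071939
  k=2: C(11,2)·0.287^2·0.713^9 = 0.2157408
  k=3: C(11,3)·0.287^3·0.713^8 = 0.2605229
  k=4: C(11,4)·0.287^4·0.713^7 = 0.2097337
1 − 0.8174007 = 0.1825993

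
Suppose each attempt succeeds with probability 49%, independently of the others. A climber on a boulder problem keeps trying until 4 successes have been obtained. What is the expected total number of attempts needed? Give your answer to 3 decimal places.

Y = total attempts until the fourth success; negative binomial with r=4, p=0.49.
E[Y] = r / p = 4 / 0.49 = 8.16327

8.163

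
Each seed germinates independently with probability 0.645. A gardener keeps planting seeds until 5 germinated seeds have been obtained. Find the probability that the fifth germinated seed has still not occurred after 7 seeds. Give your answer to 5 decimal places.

Needing more than 7 seeds ⇔ fewer than 5 successes in the first 7. With X ~ Binomial(7, 0.645), P(Y > 7) = P(X ≤ 4).
  k=0: C(7,0)·0.645^0·0.355^7 = 0.0007106
  k=1: C(7,1)·0.645^1·0.355^6 = 0.0090371
  k=2: C(7,2)·0.645^2·0.355^5 = 0.0492584
  k=3: C(7,3)·0.645^3·0.355^4 = 0.1491628
  k=4: C(7,4)·0.645^4·0.355^3 = 0.2710141
P(X ≤ 4) = 0.4791830

0.47918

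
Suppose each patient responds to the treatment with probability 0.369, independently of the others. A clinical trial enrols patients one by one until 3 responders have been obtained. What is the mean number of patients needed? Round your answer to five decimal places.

Y = total patients until the third success; negative binomial with r=3, p=0.369.
E[Y] = r / p = 3 / 0.369 = 8.1300813

8.13008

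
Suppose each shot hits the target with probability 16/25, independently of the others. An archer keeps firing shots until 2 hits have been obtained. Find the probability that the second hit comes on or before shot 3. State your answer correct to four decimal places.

0.7045

Finishing within 3 shots ⇔ at least 2 successes in the first 3. With X ~ Binomial(3, 0.64), P(Y ≤ 3) = 1 − P(X ≤ 1).
  k=0: C(3,0)·0.64^0·0.36^3 = 0.046656
  k=1: C(3,1)·0.64^1·0.36^2 = 0.248832
1 − 0.295488 = 0.704512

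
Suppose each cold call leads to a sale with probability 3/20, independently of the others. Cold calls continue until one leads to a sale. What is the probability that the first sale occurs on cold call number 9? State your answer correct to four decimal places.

0.0409

Geometric (trials to first success), p = 0.15.
P(Y = 9) = (1−p)^8 · p = 0.27249 · 0.15 = 0.040874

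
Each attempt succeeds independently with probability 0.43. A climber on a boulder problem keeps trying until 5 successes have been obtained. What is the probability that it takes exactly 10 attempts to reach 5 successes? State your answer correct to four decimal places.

0.1115

Y = trial on which the fifth success occurs; negative binomial, r=5, p=0.43.
P(Y=10) = C(9,4) · p^5 · (1−p)^5
= 126 · 0.014701 · 0.060169 = 0.111452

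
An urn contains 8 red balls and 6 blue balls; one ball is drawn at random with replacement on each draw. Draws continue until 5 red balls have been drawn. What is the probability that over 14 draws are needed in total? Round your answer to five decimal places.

0.02968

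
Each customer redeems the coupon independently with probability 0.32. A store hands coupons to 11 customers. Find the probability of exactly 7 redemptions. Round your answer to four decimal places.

X ~ Binomial(n=11, p=0.32).
P(X=7) = C(11,7) · p^7 · (1−p)^4
= 330 · 0.0003436 · 0.21381 = 0.024244

0.0242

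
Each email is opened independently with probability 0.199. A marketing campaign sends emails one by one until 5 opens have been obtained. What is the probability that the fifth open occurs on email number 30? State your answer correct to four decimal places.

Y = trial on which the fifth success occurs; negative binomial, r=5, p=0.199.
P(Y=30) = C(29,4) · p^5 · (1−p)^25
= 23751 · 0.00031208 · 0.0038977 = 0.028891

0.0289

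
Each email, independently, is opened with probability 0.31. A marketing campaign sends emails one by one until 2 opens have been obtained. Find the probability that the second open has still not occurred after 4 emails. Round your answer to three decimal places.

Needing more than 4 emails ⇔ fewer than 2 successes in the first 4. With X ~ Binomial(4, 0.31), P(Y > 4) = P(X ≤ 1).
  k=0: C(4,0)·0.31^0·0.69^4 = 0.22667
  k=1: C(4,1)·0.31^1·0.69^3 = 0.40735
P(X ≤ 1) = 0.63402

0.634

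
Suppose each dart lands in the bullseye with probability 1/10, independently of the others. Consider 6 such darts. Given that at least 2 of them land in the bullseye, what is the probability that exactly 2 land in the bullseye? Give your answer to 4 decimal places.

0.8613

X ~ Binomial(6, 0.10). Want P(X=2 | X≥2) = P(X=2) / P(X≥2).
P(X=2) = C(6,2)·0.10^2·0.90^4 = 0.098415
P(X≥2) = 1 − 0.531441 − 0.354294 = 0.114265
Ratio = 0.098415 / 0.114265 = 0.861287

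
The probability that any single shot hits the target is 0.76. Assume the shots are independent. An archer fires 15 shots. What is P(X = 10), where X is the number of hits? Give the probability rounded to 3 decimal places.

X ~ Binomial(n=15, p=0.76).
P(X=10) = C(15,10) · p^10 · (1−p)^5
= 3003 · 0.064289 · 0.00079626 = 0.15373

0.154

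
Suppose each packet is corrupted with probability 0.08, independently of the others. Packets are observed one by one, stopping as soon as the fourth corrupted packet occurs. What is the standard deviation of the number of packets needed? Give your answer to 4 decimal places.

23.9792

Y = total packets until the fourth success; negative binomial with r=4, p=0.08.
SD(Y) = √[r(1−p)/p²] = √(575.000000) = 23.979158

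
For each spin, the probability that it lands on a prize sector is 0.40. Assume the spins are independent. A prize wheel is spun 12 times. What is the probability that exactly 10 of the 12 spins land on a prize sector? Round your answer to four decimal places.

X ~ Binomial(n=12, p=0.40).
P(X=10) = C(12,10) · p^10 · (1−p)^2
= 66 · 0.00010486 · 0.36 = 0.002491

0.0025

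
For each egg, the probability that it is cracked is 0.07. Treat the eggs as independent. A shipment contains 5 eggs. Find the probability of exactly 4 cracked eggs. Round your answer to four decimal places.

X ~ Binomial(n=5, p=0.07).
P(X=4) = C(5,4) · p^4 · (1−p)^1
= 5 · 2.401e-05 · 0.93 = 0.000112

0.0001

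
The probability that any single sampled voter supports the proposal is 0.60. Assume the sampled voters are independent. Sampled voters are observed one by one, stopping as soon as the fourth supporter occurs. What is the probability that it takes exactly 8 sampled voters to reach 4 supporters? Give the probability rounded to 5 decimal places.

0.11612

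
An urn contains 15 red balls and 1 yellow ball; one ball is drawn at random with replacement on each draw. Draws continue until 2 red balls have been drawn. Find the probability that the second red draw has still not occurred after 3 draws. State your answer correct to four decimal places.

Needing more than 3 draws ⇔ fewer than 2 successes in the first 3. With X ~ Binomial(3, 0.9375), P(Y > 3) = P(X ≤ 1).
  k=0: C(3,0)·0.9375^0·0.0625^3 = 0.000244
  k=1: C(3,1)·0.9375^1·0.0625^2 = 0.010986
P(X ≤ 1) = 0.011230

0.0112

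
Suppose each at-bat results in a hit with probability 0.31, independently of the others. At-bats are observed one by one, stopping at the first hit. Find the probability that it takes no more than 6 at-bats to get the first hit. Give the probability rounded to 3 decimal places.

Y = number of at-bats to the first success; geometric, p = 0.31.
P(Y ≤ 6) = 1 − (1−p)^6 = 1 − 0.10792 = 0.89208

0.892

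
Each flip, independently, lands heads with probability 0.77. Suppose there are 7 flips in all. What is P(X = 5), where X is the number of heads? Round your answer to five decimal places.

X ~ Binomial(n=7, p=0.77).
P(X=5) = C(7,5) · p^5 · (1−p)^2
= 21 · 0.27068 · 0.0529 = 0.3006967

0.30070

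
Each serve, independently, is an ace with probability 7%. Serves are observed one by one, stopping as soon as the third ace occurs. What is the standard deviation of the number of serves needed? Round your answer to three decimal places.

Y = total serves until the third success; negative binomial with r=3, p=0.07.
SD(Y) = √[r(1−p)/p²] = √(569.38776) = 23.86185

23.862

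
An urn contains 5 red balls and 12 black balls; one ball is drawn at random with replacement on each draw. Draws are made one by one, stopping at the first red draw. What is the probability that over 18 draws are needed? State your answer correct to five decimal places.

Y = number of draws to the first success; geometric, p = 0.294118.
P(Y > 18) = P(first 18 all fail) = (1−p)^18 = 0.0018931

0.00189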